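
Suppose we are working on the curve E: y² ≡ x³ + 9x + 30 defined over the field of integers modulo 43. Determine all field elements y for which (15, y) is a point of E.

10, 33

x³ + 9x + 30 = 3540 ≡ 14 (mod 43).
Square roots of 14 mod 43: 10 and 33 (since 10² = 100 ≡ 14).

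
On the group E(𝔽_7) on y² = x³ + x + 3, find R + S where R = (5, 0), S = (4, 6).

(6, 6)

(5, 0) + (4, 6). λ = (6 - 0)/(4 - 5) ≡ 6/6 mod 7. 6⁻¹ ≡ 6 (mod 7), so λ ≡ 1.
  x = λ² - 5 - 4 = 1 - 9 ≡ 6; y = λ·(5 - 6) - 0 ≡ 6. → (6, 6)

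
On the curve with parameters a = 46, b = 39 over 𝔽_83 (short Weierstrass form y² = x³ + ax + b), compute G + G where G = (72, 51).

tangent at (72, 51): λ = (3·72² + 46)/(2·51) ≡ 77/19. 19⁻¹ ≡ 35 (mod 83), so λ ≡ 77·35 ≡ 39.
  x = λ² - 72 - 72 = 1521 - 144 ≡ 49; y = λ·(72 - 49) - 51 ≡ 16. → (49, 16)

(49, 16)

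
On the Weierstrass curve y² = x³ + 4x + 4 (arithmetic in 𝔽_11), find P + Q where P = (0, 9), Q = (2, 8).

(0, 9) + (2, 8). λ = (8 - 9)/(2 - 0) ≡ 10/2 mod 11. 2⁻¹ ≡ 6 (mod 11) since 2·6 = 12 ≡ 1, so λ ≡ 5.
  x = λ² - 0 - 2 = 25 - 2 ≡ 1; y = λ·(0 - 1) - 9 ≡ 8. → (1, 8)

(1, 8)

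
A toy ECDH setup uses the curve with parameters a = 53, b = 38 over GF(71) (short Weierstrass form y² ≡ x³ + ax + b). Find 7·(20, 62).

Write G = (20, 62).
Repeated addition: build up to 7G.
2G: tangent at (20, 62): λ = (3·20² + 53)/(2·62) ≡ 46/53. 53⁻¹ ≡ 67 (mod 71), so λ ≡ 46·67 ≡ 29.
  x = λ² - 20 - 20 = 841 - 40 ≡ 20; y = λ·(20 - 20) - 62 ≡ 9. → (20, 9)
3G: (20, 9) + (20, 62): same x and y₁ ≡ -y₂, so the sum is ∞.
4G: ∞ + (20, 62) = (20, 62) (identity).
5G: tangent at (20, 62): λ = (3·20² + 53)/(2·62) ≡ 46/53. 53⁻¹ ≡ 67 (mod 71) since 53·67 = 3551 ≡ 1, so λ ≡ 46·67 ≡ 29.
  x = λ² - 20 - 20 = 841 - 40 ≡ 20; y = λ·(20 - 20) - 62 ≡ 9. → (20, 9)
6G: (20, 9) + (20, 62): same x and y₁ ≡ -y₂, so the sum is ∞.
7G: ∞ + (20, 62) = (20, 62) (identity).

(20, 62)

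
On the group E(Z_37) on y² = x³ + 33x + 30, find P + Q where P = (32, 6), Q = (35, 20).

(32, 6) + (35, 20). λ = (20 - 6)/(35 - 32) ≡ 14/3 mod 37. 3⁻¹ ≡ 25 (mod 37), so λ ≡ 17.
  x = λ² - 32 - 35 = 289 - 67 ≡ 0; y = λ·(32 - 0) - 6 ≡ 20. → (0, 20)

(0, 20)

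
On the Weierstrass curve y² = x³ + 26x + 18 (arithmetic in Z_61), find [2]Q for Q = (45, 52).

(16, 4)

tangent at (45, 52): λ = (3·45² + 26)/(2·52) ≡ 1/43. 43⁻¹ ≡ 44 (mod 61), so λ ≡ 1·44 ≡ 44.
  x = λ² - 45 - 45 = 1936 - 90 ≡ 16; y = λ·(45 - 16) - 52 ≡ 4. → (16, 4)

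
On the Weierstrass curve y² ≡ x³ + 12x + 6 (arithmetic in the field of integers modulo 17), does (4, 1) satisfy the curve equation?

y² = 1² ≡ 1; x³ + 12x + 6 = 118 ≡ 16 (mod 17). 1 ≠ 16.

no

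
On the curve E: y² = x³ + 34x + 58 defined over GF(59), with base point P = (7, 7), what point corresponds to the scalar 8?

(7, 7)

Repeated addition: build up to 8P.
2P: tangent at (7, 7): λ = (3·7² + 34)/(2·7) ≡ 4/14. 14⁻¹ ≡ 38 (mod 59), so λ ≡ 4·38 ≡ 34.
  x = λ² - 7 - 7 = 1156 - 14 ≡ 21; y = λ·(7 - 21) - 7 ≡ 48. → (21, 48)
3P: (21, 48) + (7, 7). λ = (7 - 48)/(7 - 21) ≡ 18/45 mod 59. 45⁻¹ ≡ 21 (mod 59) since 45·21 = 945 ≡ 1, so λ ≡ 24.
  x = λ² - 21 - 7 = 576 - 28 ≡ 17; y = λ·(21 - 17) - 48 ≡ 48. → (17, 48)
4P: (17, 48) + (7, 7). λ = (7 - 48)/(7 - 17) ≡ 18/49 mod 59. 49⁻¹ ≡ 53 (mod 59), so λ ≡ 10.
  x = λ² - 17 - 7 = 100 - 24 ≡ 17; y = λ·(17 - 17) - 48 ≡ 11. → (17, 11)
5P: (17, 11) + (7, 7). λ = (7 - 11)/(7 - 17) ≡ 55/49 mod 59. 49⁻¹ ≡ 53 (mod 59), so λ ≡ 24.
  x = λ² - 17 - 7 = 576 - 24 ≡ 21; y = λ·(17 - 21) - 11 ≡ 11. → (21, 11)
6P: (21, 11) + (7, 7). λ = (7 - 11)/(7 - 21) ≡ 55/45 mod 59. 45⁻¹ ≡ 21 (mod 59), so λ ≡ 34.
  x = λ² - 21 - 7 = 1156 - 28 ≡ 7; y = λ·(21 - 7) - 11 ≡ 52. → (7, 52)
7P: (7, 52) + (7, 7): same x and y₁ ≡ -y₂, so the sum is O.
8P: O + (7, 7) = (7, 7) (identity).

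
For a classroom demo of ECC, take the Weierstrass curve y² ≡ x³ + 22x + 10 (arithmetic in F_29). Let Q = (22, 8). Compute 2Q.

(9, 26)

tangent at (22, 8): λ = (3·22² + 22)/(2·8) ≡ 24/16. 16⁻¹ ≡ 20 (mod 29), so λ ≡ 24·20 ≡ 16.
  x = λ² - 22 - 22 = 256 - 44 ≡ 9; y = λ·(22 - 9) - 8 ≡ 26. → (9, 26)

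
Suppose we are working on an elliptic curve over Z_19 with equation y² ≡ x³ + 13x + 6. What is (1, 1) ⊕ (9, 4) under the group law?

(1, 1) + (9, 4). λ = (4 - 1)/(9 - 1) ≡ 3/8 mod 19. 8⁻¹ ≡ 12 (mod 19), so λ ≡ 17.
  x = λ² - 1 - 9 = 289 - 10 ≡ 13; y = λ·(1 - 13) - 1 ≡ 4. → (13, 4)

(13, 4)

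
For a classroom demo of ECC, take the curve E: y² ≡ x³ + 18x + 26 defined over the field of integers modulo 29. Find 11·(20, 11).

(5, 3)

Write Q = (20, 11).
Double-and-add on 11 = (1011)₂. Start with Q = (20, 11) for the leading 1-bit.
double: tangent at (20, 11): λ = (3·20² + 18)/(2·11) ≡ 0/22. 22⁻¹ ≡ 4 (mod 29), so λ ≡ 0·4 ≡ 0.
  x = λ² - 20 - 20 = 0 - 40 ≡ 18; y = λ·(20 - 18) - 11 ≡ 18. → (18, 18)
double: tangent at (18, 18): λ = (3·18² + 18)/(2·18) ≡ 4/7. 7⁻¹ ≡ 25 (mod 29), so λ ≡ 4·25 ≡ 13.
  x = λ² - 18 - 18 = 169 - 36 ≡ 17; y = λ·(18 - 17) - 18 ≡ 24. → (17, 24)
add Q: (17, 24) + (20, 11). λ = (11 - 24)/(20 - 17) ≡ 16/3 mod 29. 3⁻¹ ≡ 10 (mod 29), so λ ≡ 15.
  x = λ² - 17 - 20 = 225 - 37 ≡ 14; y = λ·(17 - 14) - 24 ≡ 21. → (14, 21)
double: tangent at (14, 21): λ = (3·14² + 18)/(2·21) ≡ 26/13. 13⁻¹ ≡ 9 (mod 29), so λ ≡ 26·9 ≡ 2.
  x = λ² - 14 - 14 = 4 - 28 ≡ 5; y = λ·(14 - 5) - 21 ≡ 26. → (5, 26)
add Q: (5, 26) + (20, 11). λ = (11 - 26)/(20 - 5) ≡ 14/15 mod 29. 15⁻¹ ≡ 2 (mod 29) since 15·2 = 30 ≡ 1, so λ ≡ 28.
  x = λ² - 5 - 20 = 784 - 25 ≡ 5; y = λ·(5 - 5) - 26 ≡ 3. → (5, 3)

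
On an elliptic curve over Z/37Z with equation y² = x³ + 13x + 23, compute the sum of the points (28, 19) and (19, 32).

(28, 19) + (19, 32). λ = (32 - 19)/(19 - 28) ≡ 13/28 mod 37. 28⁻¹ ≡ 4 (mod 37) since 28·4 = 112 ≡ 1, so λ ≡ 15.
  x = λ² - 28 - 19 = 225 - 47 ≡ 30; y = λ·(28 - 30) - 19 ≡ 25. → (30, 25)

(30, 25)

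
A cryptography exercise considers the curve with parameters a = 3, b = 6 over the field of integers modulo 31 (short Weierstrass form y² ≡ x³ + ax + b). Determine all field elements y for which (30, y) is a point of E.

x³ + 3x + 6 = 27096 ≡ 2 (mod 31).
Square roots of 2 mod 31: 8 and 23 (since 8² = 64 ≡ 2).

8, 23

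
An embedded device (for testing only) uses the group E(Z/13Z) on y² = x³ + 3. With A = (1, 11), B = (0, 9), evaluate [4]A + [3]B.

(1, 11)

First 4A:
Repeated addition: build up to 4A.
2A: tangent at (1, 11): λ = (3·1² + 0)/(2·11) ≡ 3/9. 9⁻¹ ≡ 3 (mod 13) since 9·3 = 27 ≡ 1, so λ ≡ 3·3 ≡ 9.
  x = λ² - 1 - 1 = 81 - 2 ≡ 1; y = λ·(1 - 1) - 11 ≡ 2. → (1, 2)
3A: (1, 2) + (1, 11): same x and y₁ ≡ -y₂, so the sum is ∞.
4A: ∞ + (1, 11) = (1, 11) (identity).
4A = (1, 11).
Next 3B:
Repeated addition: build up to 3B.
2B: tangent at (0, 9): λ = (3·0² + 0)/(2·9) ≡ 0/5. 5⁻¹ ≡ 8 (mod 13) since 5·8 = 40 ≡ 1, so λ ≡ 0·8 ≡ 0.
  x = λ² - 0 - 0 = 0 - 0 ≡ 0; y = λ·(0 - 0) - 9 ≡ 4. → (0, 4)
3B: (0, 4) + (0, 9): same x and y₁ ≡ -y₂, so the sum is ∞.
3B = ∞.
Finally 4A + 3B:
(1, 11) + ∞ = (1, 11) (identity).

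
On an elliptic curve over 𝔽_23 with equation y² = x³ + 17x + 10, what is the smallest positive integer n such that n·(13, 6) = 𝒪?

5

2P: tangent at (13, 6): λ = (3·13² + 17)/(2·6) ≡ 18/12. 12⁻¹ ≡ 2 (mod 23), so λ ≡ 18·2 ≡ 13.
  x = λ² - 13 - 13 = 169 - 26 ≡ 5; y = λ·(13 - 5) - 6 ≡ 6. → (5, 6)
3P: (5, 6) + (13, 6). λ = (6 - 6)/(13 - 5) ≡ 0/8 mod 23. 8⁻¹ ≡ 3 (mod 23) since 8·3 = 24 ≡ 1, so λ ≡ 0.
  x = λ² - 5 - 13 = 0 - 18 ≡ 5; y = λ·(5 - 5) - 6 ≡ 17. → (5, 17)
4P: (5, 17) + (13, 6). λ = (6 - 17)/(13 - 5) ≡ 12/8 mod 23. 8⁻¹ ≡ 3 (mod 23), so λ ≡ 13.
  x = λ² - 5 - 13 = 169 - 18 ≡ 13; y = λ·(5 - 13) - 17 ≡ 17. → (13, 17)
5P: (13, 17) + (13, 6): same x and y₁ ≡ -y₂, so the sum is 𝒪.
5P = 𝒪, so the order is 5.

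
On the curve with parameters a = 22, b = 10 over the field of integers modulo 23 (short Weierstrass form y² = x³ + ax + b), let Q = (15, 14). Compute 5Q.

(21, 21)

Repeated addition: build up to 5Q.
2Q: tangent at (15, 14): λ = (3·15² + 22)/(2·14) ≡ 7/5. 5⁻¹ ≡ 14 (mod 23), so λ ≡ 7·14 ≡ 6.
  x = λ² - 15 - 15 = 36 - 30 ≡ 6; y = λ·(15 - 6) - 14 ≡ 17. → (6, 17)
3Q: (6, 17) + (15, 14). λ = (14 - 17)/(15 - 6) ≡ 20/9 mod 23. 9⁻¹ ≡ 18 (mod 23), so λ ≡ 15.
  x = λ² - 6 - 15 = 225 - 21 ≡ 20; y = λ·(6 - 20) - 17 ≡ 3. → (20, 3)
4Q: (20, 3) + (15, 14). λ = (14 - 3)/(15 - 20) ≡ 11/18 mod 23. 18⁻¹ ≡ 9 (mod 23) since 18·9 = 162 ≡ 1, so λ ≡ 7.
  x = λ² - 20 - 15 = 49 - 35 ≡ 14; y = λ·(20 - 14) - 3 ≡ 16. → (14, 16)
5Q: (14, 16) + (15, 14). λ = (14 - 16)/(15 - 14) ≡ 21/1 mod 23. 1⁻¹ ≡ 1 (mod 23) since 1·1 = 1 ≡ 1, so λ ≡ 21.
  x = λ² - 14 - 15 = 441 - 29 ≡ 21; y = λ·(14 - 21) - 16 ≡ 21. → (21, 21)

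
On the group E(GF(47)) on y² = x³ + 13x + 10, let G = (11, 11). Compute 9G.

Repeated addition: build up to 9G.
2G: tangent at (11, 11): λ = (3·11² + 13)/(2·11) ≡ 0/22. 22⁻¹ ≡ 15 (mod 47), so λ ≡ 0·15 ≡ 0.
  x = λ² - 11 - 11 = 0 - 22 ≡ 25; y = λ·(11 - 25) - 11 ≡ 36. → (25, 36)
3G: (25, 36) + (11, 11). λ = (11 - 36)/(11 - 25) ≡ 22/33 mod 47. 33⁻¹ ≡ 10 (mod 47) since 33·10 = 330 ≡ 1, so λ ≡ 32.
  x = λ² - 25 - 11 = 1024 - 36 ≡ 1; y = λ·(25 - 1) - 36 ≡ 27. → (1, 27)
4G: (1, 27) + (11, 11). λ = (11 - 27)/(11 - 1) ≡ 31/10 mod 47. 10⁻¹ ≡ 33 (mod 47), so λ ≡ 36.
  x = λ² - 1 - 11 = 1296 - 12 ≡ 15; y = λ·(1 - 15) - 27 ≡ 33. → (15, 33)
5G: (15, 33) + (11, 11). λ = (11 - 33)/(11 - 15) ≡ 25/43 mod 47. 43⁻¹ ≡ 35 (mod 47), so λ ≡ 29.
  x = λ² - 15 - 11 = 841 - 26 ≡ 16; y = λ·(15 - 16) - 33 ≡ 32. → (16, 32)
6G: (16, 32) + (11, 11). λ = (11 - 32)/(11 - 16) ≡ 26/42 mod 47. 42⁻¹ ≡ 28 (mod 47) since 42·28 = 1176 ≡ 1, so λ ≡ 23.
  x = λ² - 16 - 11 = 529 - 27 ≡ 32; y = λ·(16 - 32) - 32 ≡ 23. → (32, 23)
7G: (32, 23) + (11, 11). λ = (11 - 23)/(11 - 32) ≡ 35/26 mod 47. 26⁻¹ ≡ 38 (mod 47), so λ ≡ 14.
  x = λ² - 32 - 11 = 196 - 43 ≡ 12; y = λ·(32 - 12) - 23 ≡ 22. → (12, 22)
8G: (12, 22) + (11, 11). λ = (11 - 22)/(11 - 12) ≡ 36/46 mod 47. 46⁻¹ ≡ 46 (mod 47) since 46·46 = 2116 ≡ 1, so λ ≡ 11.
  x = λ² - 12 - 11 = 121 - 23 ≡ 4; y = λ·(12 - 4) - 22 ≡ 19. → (4, 19)
9G: (4, 19) + (11, 11). λ = (11 - 19)/(11 - 4) ≡ 39/7 mod 47. 7⁻¹ ≡ 27 (mod 47), so λ ≡ 19.
  x = λ² - 4 - 11 = 361 - 15 ≡ 17; y = λ·(4 - 17) - 19 ≡ 16. → (17, 16)

(17, 16)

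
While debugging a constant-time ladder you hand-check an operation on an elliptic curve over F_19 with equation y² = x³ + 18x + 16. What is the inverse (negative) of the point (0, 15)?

(0, 4)

-(0, 15) = (0, -15 mod 19) = (0, 4).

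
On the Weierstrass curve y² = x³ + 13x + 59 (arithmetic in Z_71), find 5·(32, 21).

Write P = (32, 21).
Double-and-add on 5 = (101)₂. Start with P = (32, 21) for the leading 1-bit.
double: tangent at (32, 21): λ = (3·32² + 13)/(2·21) ≡ 32/42. 42⁻¹ ≡ 22 (mod 71), so λ ≡ 32·22 ≡ 65.
  x = λ² - 32 - 32 = 4225 - 64 ≡ 43; y = λ·(32 - 43) - 21 ≡ 45. → (43, 45)
double: tangent at (43, 45): λ = (3·43² + 13)/(2·45) ≡ 22/19. 19⁻¹ ≡ 15 (mod 71), so λ ≡ 22·15 ≡ 46.
  x = λ² - 43 - 43 = 2116 - 86 ≡ 42; y = λ·(43 - 42) - 45 ≡ 1. → (42, 1)
add P: (42, 1) + (32, 21). λ = (21 - 1)/(32 - 42) ≡ 20/61 mod 71. 61⁻¹ ≡ 7 (mod 71) since 61·7 = 427 ≡ 1, so λ ≡ 69.
  x = λ² - 42 - 32 = 4761 - 74 ≡ 1; y = λ·(42 - 1) - 1 ≡ 59. → (1, 59)

(1, 59)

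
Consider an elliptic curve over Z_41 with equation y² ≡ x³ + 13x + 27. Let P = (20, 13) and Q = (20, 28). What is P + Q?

The two points share x = 20 and their y-coordinates satisfy 13 + 28 ≡ 0 (mod 41), so they are inverses. Their sum is 𝒪.

O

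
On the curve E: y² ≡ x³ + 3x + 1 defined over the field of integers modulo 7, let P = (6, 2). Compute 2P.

tangent at (6, 2): λ = (3·6² + 3)/(2·2) ≡ 6/4. 4⁻¹ ≡ 2 (mod 7) since 4·2 = 8 ≡ 1, so λ ≡ 6·2 ≡ 5.
  x = λ² - 6 - 6 = 25 - 12 ≡ 6; y = λ·(6 - 6) - 2 ≡ 5. → (6, 5)

(6, 5)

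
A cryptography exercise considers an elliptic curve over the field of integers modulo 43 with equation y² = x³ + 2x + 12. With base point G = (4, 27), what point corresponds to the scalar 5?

(12, 1)

Repeated addition: build up to 5G.
2G: tangent at (4, 27): λ = (3·4² + 2)/(2·27) ≡ 7/11. 11⁻¹ ≡ 4 (mod 43) since 11·4 = 44 ≡ 1, so λ ≡ 7·4 ≡ 28.
  x = λ² - 4 - 4 = 784 - 8 ≡ 2; y = λ·(4 - 2) - 27 ≡ 29. → (2, 29)
3G: (2, 29) + (4, 27). λ = (27 - 29)/(4 - 2) ≡ 41/2 mod 43. 2⁻¹ ≡ 22 (mod 43), so λ ≡ 42.
  x = λ² - 2 - 4 = 1764 - 6 ≡ 38; y = λ·(2 - 38) - 29 ≡ 7. → (38, 7)
4G: (38, 7) + (4, 27). λ = (27 - 7)/(4 - 38) ≡ 20/9 mod 43. 9⁻¹ ≡ 24 (mod 43) since 9·24 = 216 ≡ 1, so λ ≡ 7.
  x = λ² - 38 - 4 = 49 - 42 ≡ 7; y = λ·(38 - 7) - 7 ≡ 38. → (7, 38)
5G: (7, 38) + (4, 27). λ = (27 - 38)/(4 - 7) ≡ 32/40 mod 43. 40⁻¹ ≡ 14 (mod 43), so λ ≡ 18.
  x = λ² - 7 - 4 = 324 - 11 ≡ 12; y = λ·(7 - 12) - 38 ≡ 1. → (12, 1)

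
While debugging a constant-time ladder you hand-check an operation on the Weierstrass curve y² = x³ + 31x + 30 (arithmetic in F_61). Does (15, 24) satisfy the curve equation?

y² = 24² ≡ 27; x³ + 31x + 30 = 3870 ≡ 27 (mod 61). 27 = 27.

yes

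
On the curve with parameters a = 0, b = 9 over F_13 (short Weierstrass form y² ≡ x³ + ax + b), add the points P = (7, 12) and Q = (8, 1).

(2, 11)

(7, 12) + (8, 1). λ = (1 - 12)/(8 - 7) ≡ 2/1 mod 13. 1⁻¹ ≡ 1 (mod 13), so λ ≡ 2.
  x = λ² - 7 - 8 = 4 - 15 ≡ 2; y = λ·(7 - 2) - 12 ≡ 11. → (2, 11)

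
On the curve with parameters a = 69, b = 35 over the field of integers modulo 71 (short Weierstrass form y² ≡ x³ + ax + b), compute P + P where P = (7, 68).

tangent at (7, 68): λ = (3·7² + 69)/(2·68) ≡ 3/65. 65⁻¹ ≡ 59 (mod 71), so λ ≡ 3·59 ≡ 35.
  x = λ² - 7 - 7 = 1225 - 14 ≡ 4; y = λ·(7 - 4) - 68 ≡ 37. → (4, 37)

(4, 37)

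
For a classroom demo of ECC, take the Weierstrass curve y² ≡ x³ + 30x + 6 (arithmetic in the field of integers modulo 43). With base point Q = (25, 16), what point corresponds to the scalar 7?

Double-and-add on 7 = (111)₂. Start with Q = (25, 16) for the leading 1-bit.
double: tangent at (25, 16): λ = (3·25² + 30)/(2·16) ≡ 13/32. 32⁻¹ ≡ 39 (mod 43), so λ ≡ 13·39 ≡ 34.
  x = λ² - 25 - 25 = 1156 - 50 ≡ 31; y = λ·(25 - 31) - 16 ≡ 38. → (31, 38)
add Q: (31, 38) + (25, 16). λ = (16 - 38)/(25 - 31) ≡ 21/37 mod 43. 37⁻¹ ≡ 7 (mod 43) since 37·7 = 259 ≡ 1, so λ ≡ 18.
  x = λ² - 31 - 25 = 324 - 56 ≡ 10; y = λ·(31 - 10) - 38 ≡ 39. → (10, 39)
double: tangent at (10, 39): λ = (3·10² + 30)/(2·39) ≡ 29/35. 35⁻¹ ≡ 16 (mod 43), so λ ≡ 29·16 ≡ 34.
  x = λ² - 10 - 10 = 1156 - 20 ≡ 18; y = λ·(10 - 18) - 39 ≡ 33. → (18, 33)
add Q: (18, 33) + (25, 16). λ = (16 - 33)/(25 - 18) ≡ 26/7 mod 43. 7⁻¹ ≡ 37 (mod 43), so λ ≡ 16.
  x = λ² - 18 - 25 = 256 - 43 ≡ 41; y = λ·(18 - 41) - 33 ≡ 29. → (41, 29)

(41, 29)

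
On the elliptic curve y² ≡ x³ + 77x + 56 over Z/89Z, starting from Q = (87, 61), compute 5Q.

(29, 45)

Repeated addition: build up to 5Q.
2Q: tangent at (87, 61): λ = (3·87² + 77)/(2·61) ≡ 0/33. 33⁻¹ ≡ 27 (mod 89), so λ ≡ 0·27 ≡ 0.
  x = λ² - 87 - 87 = 0 - 174 ≡ 4; y = λ·(87 - 4) - 61 ≡ 28. → (4, 28)
3Q: (4, 28) + (87, 61). λ = (61 - 28)/(87 - 4) ≡ 33/83 mod 89. 83⁻¹ ≡ 74 (mod 89) since 83·74 = 6142 ≡ 1, so λ ≡ 39.
  x = λ² - 4 - 87 = 1521 - 91 ≡ 6; y = λ·(4 - 6) - 28 ≡ 72. → (6, 72)
4Q: (6, 72) + (87, 61). λ = (61 - 72)/(87 - 6) ≡ 78/81 mod 89. 81⁻¹ ≡ 11 (mod 89) since 81·11 = 891 ≡ 1, so λ ≡ 57.
  x = λ² - 6 - 87 = 3249 - 93 ≡ 41; y = λ·(6 - 41) - 72 ≡ 69. → (41, 69)
5Q: (41, 69) + (87, 61). λ = (61 - 69)/(87 - 41) ≡ 81/46 mod 89. 46⁻¹ ≡ 60 (mod 89), so λ ≡ 54.
  x = λ² - 41 - 87 = 2916 - 128 ≡ 29; y = λ·(41 - 29) - 69 ≡ 45. → (29, 45)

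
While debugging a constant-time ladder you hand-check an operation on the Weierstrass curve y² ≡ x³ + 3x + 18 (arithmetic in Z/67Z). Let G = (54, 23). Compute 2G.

tangent at (54, 23): λ = (3·54² + 3)/(2·23) ≡ 41/46. 46⁻¹ ≡ 51 (mod 67), so λ ≡ 41·51 ≡ 14.
  x = λ² - 54 - 54 = 196 - 108 ≡ 21; y = λ·(54 - 21) - 23 ≡ 37. → (21, 37)

(21, 37)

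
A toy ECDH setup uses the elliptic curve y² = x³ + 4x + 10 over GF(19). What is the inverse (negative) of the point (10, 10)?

(10, 9)

-(10, 10) = (10, -10 mod 19) = (10, 9).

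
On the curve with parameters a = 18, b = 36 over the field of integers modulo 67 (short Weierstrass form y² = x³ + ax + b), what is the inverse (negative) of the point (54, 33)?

(54, 34)

-(54, 33) = (54, -33 mod 67) = (54, 34).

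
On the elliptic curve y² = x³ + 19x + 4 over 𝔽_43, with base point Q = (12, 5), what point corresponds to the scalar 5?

(40, 36)

Double-and-add on 5 = (101)₂. Start with Q = (12, 5) for the leading 1-bit.
double: tangent at (12, 5): λ = (3·12² + 19)/(2·5) ≡ 21/10. 10⁻¹ ≡ 13 (mod 43), so λ ≡ 21·13 ≡ 15.
  x = λ² - 12 - 12 = 225 - 24 ≡ 29; y = λ·(12 - 29) - 5 ≡ 41. → (29, 41)
double: tangent at (29, 41): λ = (3·29² + 19)/(2·41) ≡ 5/39. 39⁻¹ ≡ 32 (mod 43) since 39·32 = 1248 ≡ 1, so λ ≡ 5·32 ≡ 31.
  x = λ² - 29 - 29 = 961 - 58 ≡ 0; y = λ·(29 - 0) - 41 ≡ 41. → (0, 41)
add Q: (0, 41) + (12, 5). λ = (5 - 41)/(12 - 0) ≡ 7/12 mod 43. 12⁻¹ ≡ 18 (mod 43), so λ ≡ 40.
  x = λ² - 0 - 12 = 1600 - 12 ≡ 40; y = λ·(0 - 40) - 41 ≡ 36. → (40, 36)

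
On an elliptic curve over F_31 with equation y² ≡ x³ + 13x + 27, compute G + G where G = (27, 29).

tangent at (27, 29): λ = (3·27² + 13)/(2·29) ≡ 30/27. 27⁻¹ ≡ 23 (mod 31), so λ ≡ 30·23 ≡ 8.
  x = λ² - 27 - 27 = 64 - 54 ≡ 10; y = λ·(27 - 10) - 29 ≡ 14. → (10, 14)

(10, 14)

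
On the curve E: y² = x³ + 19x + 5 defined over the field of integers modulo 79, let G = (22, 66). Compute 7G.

(39, 74)

Double-and-add on 7 = (111)₂. Start with G = (22, 66) for the leading 1-bit.
double: tangent at (22, 66): λ = (3·22² + 19)/(2·66) ≡ 49/53. 53⁻¹ ≡ 3 (mod 79) since 53·3 = 159 ≡ 1, so λ ≡ 49·3 ≡ 68.
  x = λ² - 22 - 22 = 4624 - 44 ≡ 77; y = λ·(22 - 77) - 66 ≡ 65. → (77, 65)
add G: (77, 65) + (22, 66). λ = (66 - 65)/(22 - 77) ≡ 1/24 mod 79. 24⁻¹ ≡ 56 (mod 79), so λ ≡ 56.
  x = λ² - 77 - 22 = 3136 - 99 ≡ 35; y = λ·(77 - 35) - 65 ≡ 75. → (35, 75)
double: tangent at (35, 75): λ = (3·35² + 19)/(2·75) ≡ 60/71. 71⁻¹ ≡ 69 (mod 79), so λ ≡ 60·69 ≡ 32.
  x = λ² - 35 - 35 = 1024 - 70 ≡ 6; y = λ·(35 - 6) - 75 ≡ 63. → (6, 63)
add G: (6, 63) + (22, 66). λ = (66 - 63)/(22 - 6) ≡ 3/16 mod 79. 16⁻¹ ≡ 5 (mod 79), so λ ≡ 15.
  x = λ² - 6 - 22 = 225 - 28 ≡ 39; y = λ·(6 - 39) - 63 ≡ 74. → (39, 74)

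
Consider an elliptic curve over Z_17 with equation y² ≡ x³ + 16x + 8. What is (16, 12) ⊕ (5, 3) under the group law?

(16, 12) + (5, 3). λ = (3 - 12)/(5 - 16) ≡ 8/6 mod 17. 6⁻¹ ≡ 3 (mod 17), so λ ≡ 7.
  x = λ² - 16 - 5 = 49 - 21 ≡ 11; y = λ·(16 - 11) - 12 ≡ 6. → (11, 6)

(11, 6)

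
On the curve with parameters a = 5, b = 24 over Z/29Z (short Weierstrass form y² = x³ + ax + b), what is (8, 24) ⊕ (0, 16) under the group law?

(22, 20)

(8, 24) + (0, 16). λ = (16 - 24)/(0 - 8) ≡ 21/21 mod 29. 21⁻¹ ≡ 18 (mod 29) since 21·18 = 378 ≡ 1, so λ ≡ 1.
  x = λ² - 8 - 0 = 1 - 8 ≡ 22; y = λ·(8 - 22) - 24 ≡ 20. → (22, 20)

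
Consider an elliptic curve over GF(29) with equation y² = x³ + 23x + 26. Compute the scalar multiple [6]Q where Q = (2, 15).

Double-and-add on 6 = (110)₂. Start with Q = (2, 15) for the leading 1-bit.
double: tangent at (2, 15): λ = (3·2² + 23)/(2·15) ≡ 6/1. 1⁻¹ ≡ 1 (mod 29), so λ ≡ 6·1 ≡ 6.
  x = λ² - 2 - 2 = 36 - 4 ≡ 3; y = λ·(2 - 3) - 15 ≡ 8. → (3, 8)
add Q: (3, 8) + (2, 15). λ = (15 - 8)/(2 - 3) ≡ 7/28 mod 29. 28⁻¹ ≡ 28 (mod 29), so λ ≡ 22.
  x = λ² - 3 - 2 = 484 - 5 ≡ 15; y = λ·(3 - 15) - 8 ≡ 18. → (15, 18)
double: tangent at (15, 18): λ = (3·15² + 23)/(2·18) ≡ 2/7. 7⁻¹ ≡ 25 (mod 29) since 7·25 = 175 ≡ 1, so λ ≡ 2·25 ≡ 21.
  x = λ² - 15 - 15 = 441 - 30 ≡ 5; y = λ·(15 - 5) - 18 ≡ 18. → (5, 18)

(5, 18)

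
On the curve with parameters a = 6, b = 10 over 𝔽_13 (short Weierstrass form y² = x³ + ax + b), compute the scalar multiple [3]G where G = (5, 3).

(12, 9)

Repeated addition: build up to 3G.
2G: tangent at (5, 3): λ = (3·5² + 6)/(2·3) ≡ 3/6. 6⁻¹ ≡ 11 (mod 13) since 6·11 = 66 ≡ 1, so λ ≡ 3·11 ≡ 7.
  x = λ² - 5 - 5 = 49 - 10 ≡ 0; y = λ·(5 - 0) - 3 ≡ 6. → (0, 6)
3G: (0, 6) + (5, 3). λ = (3 - 6)/(5 - 0) ≡ 10/5 mod 13. 5⁻¹ ≡ 8 (mod 13), so λ ≡ 2.
  x = λ² - 0 - 5 = 4 - 5 ≡ 12; y = λ·(0 - 12) - 6 ≡ 9. → (12, 9)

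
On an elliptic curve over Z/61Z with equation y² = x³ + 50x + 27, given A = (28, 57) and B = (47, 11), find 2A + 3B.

(36, 54)

First 2A:
Repeated addition: build up to 2A.
2A: tangent at (28, 57): λ = (3·28² + 50)/(2·57) ≡ 23/53. 53⁻¹ ≡ 38 (mod 61) since 53·38 = 2014 ≡ 1, so λ ≡ 23·38 ≡ 20.
  x = λ² - 28 - 28 = 400 - 56 ≡ 39; y = λ·(28 - 39) - 57 ≡ 28. → (39, 28)
2A = (39, 28).
Next 3B:
Repeated addition: build up to 3B.
2B: tangent at (47, 11): λ = (3·47² + 50)/(2·11) ≡ 28/22. 22⁻¹ ≡ 25 (mod 61), so λ ≡ 28·25 ≡ 29.
  x = λ² - 47 - 47 = 841 - 94 ≡ 15; y = λ·(47 - 15) - 11 ≡ 2. → (15, 2)
3B: (15, 2) + (47, 11). λ = (11 - 2)/(47 - 15) ≡ 9/32 mod 61. 32⁻¹ ≡ 21 (mod 61), so λ ≡ 6.
  x = λ² - 15 - 47 = 36 - 62 ≡ 35; y = λ·(15 - 35) - 2 ≡ 0. → (35, 0)
3B = (35, 0).
Finally 2A + 3B:
(39, 28) + (35, 0). λ = (0 - 28)/(35 - 39) ≡ 33/57 mod 61. 57⁻¹ ≡ 15 (mod 61), so λ ≡ 7.
  x = λ² - 39 - 35 = 49 - 74 ≡ 36; y = λ·(39 - 36) - 28 ≡ 54. → (36, 54)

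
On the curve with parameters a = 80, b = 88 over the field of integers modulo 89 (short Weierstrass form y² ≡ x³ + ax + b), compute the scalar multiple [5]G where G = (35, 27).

(25, 64)

Double-and-add on 5 = (101)₂. Start with G = (35, 27) for the leading 1-bit.
double: tangent at (35, 27): λ = (3·35² + 80)/(2·27) ≡ 17/54. 54⁻¹ ≡ 61 (mod 89), so λ ≡ 17·61 ≡ 58.
  x = λ² - 35 - 35 = 3364 - 70 ≡ 1; y = λ·(35 - 1) - 27 ≡ 76. → (1, 76)
double: tangent at (1, 76): λ = (3·1² + 80)/(2·76) ≡ 83/63. 63⁻¹ ≡ 65 (mod 89), so λ ≡ 83·65 ≡ 55.
  x = λ² - 1 - 1 = 3025 - 2 ≡ 86; y = λ·(1 - 86) - 76 ≡ 55. → (86, 55)
add G: (86, 55) + (35, 27). λ = (27 - 55)/(35 - 86) ≡ 61/38 mod 89. 38⁻¹ ≡ 82 (mod 89), so λ ≡ 18.
  x = λ² - 86 - 35 = 324 - 121 ≡ 25; y = λ·(86 - 25) - 55 ≡ 64. → (25, 64)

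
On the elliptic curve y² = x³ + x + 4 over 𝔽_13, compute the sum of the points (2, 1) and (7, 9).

(2, 1) + (7, 9). λ = (9 - 1)/(7 - 2) ≡ 8/5 mod 13. 5⁻¹ ≡ 8 (mod 13) since 5·8 = 40 ≡ 1, so λ ≡ 12.
  x = λ² - 2 - 7 = 144 - 9 ≡ 5; y = λ·(2 - 5) - 1 ≡ 2. → (5, 2)

(5, 2)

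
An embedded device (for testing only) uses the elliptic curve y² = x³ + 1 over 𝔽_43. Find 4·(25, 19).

(8, 30)

Write P = (25, 19).
Double-and-add on 4 = (100)₂. Start with P = (25, 19) for the leading 1-bit.
double: tangent at (25, 19): λ = (3·25² + 0)/(2·19) ≡ 26/38. 38⁻¹ ≡ 17 (mod 43), so λ ≡ 26·17 ≡ 12.
  x = λ² - 25 - 25 = 144 - 50 ≡ 8; y = λ·(25 - 8) - 19 ≡ 13. → (8, 13)
double: tangent at (8, 13): λ = (3·8² + 0)/(2·13) ≡ 20/26. 26⁻¹ ≡ 5 (mod 43), so λ ≡ 20·5 ≡ 14.
  x = λ² - 8 - 8 = 196 - 16 ≡ 8; y = λ·(8 - 8) - 13 ≡ 30. → (8, 30)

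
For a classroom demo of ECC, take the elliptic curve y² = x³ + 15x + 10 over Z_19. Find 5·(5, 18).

(3, 5)

Write P = (5, 18).
Repeated addition: build up to 5P.
2P: tangent at (5, 18): λ = (3·5² + 15)/(2·18) ≡ 14/17. 17⁻¹ ≡ 9 (mod 19) since 17·9 = 153 ≡ 1, so λ ≡ 14·9 ≡ 12.
  x = λ² - 5 - 5 = 144 - 10 ≡ 1; y = λ·(5 - 1) - 18 ≡ 11. → (1, 11)
3P: (1, 11) + (5, 18). λ = (18 - 11)/(5 - 1) ≡ 7/4 mod 19. 4⁻¹ ≡ 5 (mod 19) since 4·5 = 20 ≡ 1, so λ ≡ 16.
  x = λ² - 1 - 5 = 256 - 6 ≡ 3; y = λ·(1 - 3) - 11 ≡ 14. → (3, 14)
4P: (3, 14) + (5, 18). λ = (18 - 14)/(5 - 3) ≡ 4/2 mod 19. 2⁻¹ ≡ 10 (mod 19), so λ ≡ 2.
  x = λ² - 3 - 5 = 4 - 8 ≡ 15; y = λ·(3 - 15) - 14 ≡ 0. → (15, 0)
5P: (15, 0) + (5, 18). λ = (18 - 0)/(5 - 15) ≡ 18/9 mod 19. 9⁻¹ ≡ 17 (mod 19) since 9·17 = 153 ≡ 1, so λ ≡ 2.
  x = λ² - 15 - 5 = 4 - 20 ≡ 3; y = λ·(15 - 3) - 0 ≡ 5. → (3, 5)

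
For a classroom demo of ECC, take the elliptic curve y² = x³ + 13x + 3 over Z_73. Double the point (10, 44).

(17, 63)

tangent at (10, 44): λ = (3·10² + 13)/(2·44) ≡ 21/15. 15⁻¹ ≡ 39 (mod 73) since 15·39 = 585 ≡ 1, so λ ≡ 21·39 ≡ 16.
  x = λ² - 10 - 10 = 256 - 20 ≡ 17; y = λ·(10 - 17) - 44 ≡ 63. → (17, 63)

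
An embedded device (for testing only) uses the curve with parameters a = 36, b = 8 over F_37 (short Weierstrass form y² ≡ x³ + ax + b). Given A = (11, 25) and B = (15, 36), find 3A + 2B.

First 3A:
Repeated addition: build up to 3A.
2A: tangent at (11, 25): λ = (3·11² + 36)/(2·25) ≡ 29/13. 13⁻¹ ≡ 20 (mod 37) since 13·20 = 260 ≡ 1, so λ ≡ 29·20 ≡ 25.
  x = λ² - 11 - 11 = 625 - 22 ≡ 11; y = λ·(11 - 11) - 25 ≡ 12. → (11, 12)
3A: (11, 12) + (11, 25): same x and y₁ ≡ -y₂, so the sum is the point at infinity.
3A = the point at infinity.
Next 2B:
Repeated addition: build up to 2B.
2B: tangent at (15, 36): λ = (3·15² + 36)/(2·36) ≡ 8/35. 35⁻¹ ≡ 18 (mod 37) since 35·18 = 630 ≡ 1, so λ ≡ 8·18 ≡ 33.
  x = λ² - 15 - 15 = 1089 - 30 ≡ 23; y = λ·(15 - 23) - 36 ≡ 33. → (23, 33)
2B = (23, 33).
Finally 3A + 2B:
the point at infinity + (23, 33) = (23, 33) (identity).

(23, 33)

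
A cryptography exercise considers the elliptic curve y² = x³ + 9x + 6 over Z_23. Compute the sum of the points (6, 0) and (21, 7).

(6, 0) + (21, 7). λ = (7 - 0)/(21 - 6) ≡ 7/15 mod 23. 15⁻¹ ≡ 20 (mod 23) since 15·20 = 300 ≡ 1, so λ ≡ 2.
  x = λ² - 6 - 21 = 4 - 27 ≡ 0; y = λ·(6 - 0) - 0 ≡ 12. → (0, 12)

(0, 12)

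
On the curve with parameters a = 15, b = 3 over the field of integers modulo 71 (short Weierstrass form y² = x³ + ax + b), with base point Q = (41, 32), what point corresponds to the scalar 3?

(7, 66)

Repeated addition: build up to 3Q.
2Q: tangent at (41, 32): λ = (3·41² + 15)/(2·32) ≡ 17/64. 64⁻¹ ≡ 10 (mod 71) since 64·10 = 640 ≡ 1, so λ ≡ 17·10 ≡ 28.
  x = λ² - 41 - 41 = 784 - 82 ≡ 63; y = λ·(41 - 63) - 32 ≡ 62. → (63, 62)
3Q: (63, 62) + (41, 32). λ = (32 - 62)/(41 - 63) ≡ 41/49 mod 71. 49⁻¹ ≡ 29 (mod 71), so λ ≡ 53.
  x = λ² - 63 - 41 = 2809 - 104 ≡ 7; y = λ·(63 - 7) - 62 ≡ 66. → (7, 66)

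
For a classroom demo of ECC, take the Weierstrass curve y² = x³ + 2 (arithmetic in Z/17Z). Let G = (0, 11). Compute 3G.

Repeated addition: build up to 3G.
2G: tangent at (0, 11): λ = (3·0² + 0)/(2·11) ≡ 0/5. 5⁻¹ ≡ 7 (mod 17) since 5·7 = 35 ≡ 1, so λ ≡ 0·7 ≡ 0.
  x = λ² - 0 - 0 = 0 - 0 ≡ 0; y = λ·(0 - 0) - 11 ≡ 6. → (0, 6)
3G: (0, 6) + (0, 11): same x and y₁ ≡ -y₂, so the sum is 𝒪.

O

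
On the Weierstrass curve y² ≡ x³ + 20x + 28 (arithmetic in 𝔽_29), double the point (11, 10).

tangent at (11, 10): λ = (3·11² + 20)/(2·10) ≡ 6/20. 20⁻¹ ≡ 16 (mod 29), so λ ≡ 6·16 ≡ 9.
  x = λ² - 11 - 11 = 81 - 22 ≡ 1; y = λ·(11 - 1) - 10 ≡ 22. → (1, 22)

(1, 22)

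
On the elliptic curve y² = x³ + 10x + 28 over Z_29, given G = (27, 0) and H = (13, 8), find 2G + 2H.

(27, 0)

First 2G:
Repeated addition: build up to 2G.
2G: (27, 0) + (27, 0): same x and y₁ ≡ -y₂, so the sum is ∞.
2G = ∞.
Next 2H:
Repeated addition: build up to 2H.
2H: tangent at (13, 8): λ = (3·13² + 10)/(2·8) ≡ 24/16. 16⁻¹ ≡ 20 (mod 29), so λ ≡ 24·20 ≡ 16.
  x = λ² - 13 - 13 = 256 - 26 ≡ 27; y = λ·(13 - 27) - 8 ≡ 0. → (27, 0)
2H = (27, 0).
Finally 2G + 2H:
∞ + (27, 0) = (27, 0) (identity).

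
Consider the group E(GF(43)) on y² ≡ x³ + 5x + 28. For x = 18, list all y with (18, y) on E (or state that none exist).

4, 39

x³ + 5x + 28 = 5950 ≡ 16 (mod 43).
Square roots of 16 mod 43: 4 and 39 (since 4² = 16 ≡ 16).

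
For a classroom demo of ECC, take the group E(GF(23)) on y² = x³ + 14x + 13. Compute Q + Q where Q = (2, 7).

(14, 20)

tangent at (2, 7): λ = (3·2² + 14)/(2·7) ≡ 3/14. 14⁻¹ ≡ 5 (mod 23) since 14·5 = 70 ≡ 1, so λ ≡ 3·5 ≡ 15.
  x = λ² - 2 - 2 = 225 - 4 ≡ 14; y = λ·(2 - 14) - 7 ≡ 20. → (14, 20)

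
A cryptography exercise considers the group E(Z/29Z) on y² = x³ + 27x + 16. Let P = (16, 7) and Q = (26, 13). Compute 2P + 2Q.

(12, 26)

First 2P:
Repeated addition: build up to 2P.
2P: tangent at (16, 7): λ = (3·16² + 27)/(2·7) ≡ 12/14. 14⁻¹ ≡ 27 (mod 29) since 14·27 = 378 ≡ 1, so λ ≡ 12·27 ≡ 5.
  x = λ² - 16 - 16 = 25 - 32 ≡ 22; y = λ·(16 - 22) - 7 ≡ 21. → (22, 21)
2P = (22, 21).
Next 2Q:
Repeated addition: build up to 2Q.
2Q: tangent at (26, 13): λ = (3·26² + 27)/(2·13) ≡ 25/26. 26⁻¹ ≡ 19 (mod 29), so λ ≡ 25·19 ≡ 11.
  x = λ² - 26 - 26 = 121 - 52 ≡ 11; y = λ·(26 - 11) - 13 ≡ 7. → (11, 7)
2Q = (11, 7).
Finally 2P + 2Q:
(22, 21) + (11, 7). λ = (7 - 21)/(11 - 22) ≡ 15/18 mod 29. 18⁻¹ ≡ 21 (mod 29) since 18·21 = 378 ≡ 1, so λ ≡ 25.
  x = λ² - 22 - 11 = 625 - 33 ≡ 12; y = λ·(22 - 12) - 21 ≡ 26. → (12, 26)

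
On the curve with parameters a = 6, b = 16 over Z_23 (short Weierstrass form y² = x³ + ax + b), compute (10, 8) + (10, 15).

O

The two points share x = 10 and their y-coordinates satisfy 8 + 15 ≡ 0 (mod 23), so they are inverses. Their sum is 𝒪.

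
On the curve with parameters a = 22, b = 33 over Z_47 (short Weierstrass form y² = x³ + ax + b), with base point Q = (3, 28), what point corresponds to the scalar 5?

Double-and-add on 5 = (101)₂. Start with Q = (3, 28) for the leading 1-bit.
double: tangent at (3, 28): λ = (3·3² + 22)/(2·28) ≡ 2/9. 9⁻¹ ≡ 21 (mod 47) since 9·21 = 189 ≡ 1, so λ ≡ 2·21 ≡ 42.
  x = λ² - 3 - 3 = 1764 - 6 ≡ 19; y = λ·(3 - 19) - 28 ≡ 5. → (19, 5)
double: tangent at (19, 5): λ = (3·19² + 22)/(2·5) ≡ 24/10. 10⁻¹ ≡ 33 (mod 47), so λ ≡ 24·33 ≡ 40.
  x = λ² - 19 - 19 = 1600 - 38 ≡ 11; y = λ·(19 - 11) - 5 ≡ 33. → (11, 33)
add Q: (11, 33) + (3, 28). λ = (28 - 33)/(3 - 11) ≡ 42/39 mod 47. 39⁻¹ ≡ 41 (mod 47) since 39·41 = 1599 ≡ 1, so λ ≡ 30.
  x = λ² - 11 - 3 = 900 - 14 ≡ 40; y = λ·(11 - 40) - 33 ≡ 37. → (40, 37)

(40, 37)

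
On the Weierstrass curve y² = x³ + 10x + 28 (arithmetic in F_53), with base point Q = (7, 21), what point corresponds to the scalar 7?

(8, 14)

Double-and-add on 7 = (111)₂. Start with Q = (7, 21) for the leading 1-bit.
double: tangent at (7, 21): λ = (3·7² + 10)/(2·21) ≡ 51/42. 42⁻¹ ≡ 24 (mod 53), so λ ≡ 51·24 ≡ 5.
  x = λ² - 7 - 7 = 25 - 14 ≡ 11; y = λ·(7 - 11) - 21 ≡ 12. → (11, 12)
add Q: (11, 12) + (7, 21). λ = (21 - 12)/(7 - 11) ≡ 9/49 mod 53. 49⁻¹ ≡ 13 (mod 53), so λ ≡ 11.
  x = λ² - 11 - 7 = 121 - 18 ≡ 50; y = λ·(11 - 50) - 12 ≡ 36. → (50, 36)
double: tangent at (50, 36): λ = (3·50² + 10)/(2·36) ≡ 37/19. 19⁻¹ ≡ 14 (mod 53), so λ ≡ 37·14 ≡ 41.
  x = λ² - 50 - 50 = 1681 - 100 ≡ 44; y = λ·(50 - 44) - 36 ≡ 51. → (44, 51)
add Q: (44, 51) + (7, 21). λ = (21 - 51)/(7 - 44) ≡ 23/16 mod 53. 16⁻¹ ≡ 10 (mod 53) since 16·10 = 160 ≡ 1, so λ ≡ 18.
  x = λ² - 44 - 7 = 324 - 51 ≡ 8; y = λ·(44 - 8) - 51 ≡ 14. → (8, 14)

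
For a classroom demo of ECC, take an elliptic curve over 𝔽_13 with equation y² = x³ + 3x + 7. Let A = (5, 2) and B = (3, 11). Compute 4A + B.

(12, 4)

First 4A:
Double-and-add on 4 = (100)₂. Start with A = (5, 2) for the leading 1-bit.
double: tangent at (5, 2): λ = (3·5² + 3)/(2·2) ≡ 0/4. 4⁻¹ ≡ 10 (mod 13), so λ ≡ 0·10 ≡ 0.
  x = λ² - 5 - 5 = 0 - 10 ≡ 3; y = λ·(5 - 3) - 2 ≡ 11. → (3, 11)
double: tangent at (3, 11): λ = (3·3² + 3)/(2·11) ≡ 4/9. 9⁻¹ ≡ 3 (mod 13), so λ ≡ 4·3 ≡ 12.
  x = λ² - 3 - 3 = 144 - 6 ≡ 8; y = λ·(3 - 8) - 11 ≡ 7. → (8, 7)
4A = (8, 7).
Finally 4A + B:
(8, 7) + (3, 11). λ = (11 - 7)/(3 - 8) ≡ 4/8 mod 13. 8⁻¹ ≡ 5 (mod 13), so λ ≡ 7.
  x = λ² - 8 - 3 = 49 - 11 ≡ 12; y = λ·(8 - 12) - 7 ≡ 4. → (12, 4)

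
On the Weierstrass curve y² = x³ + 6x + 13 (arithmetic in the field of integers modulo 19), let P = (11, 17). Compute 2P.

tangent at (11, 17): λ = (3·11² + 6)/(2·17) ≡ 8/15. 15⁻¹ ≡ 14 (mod 19) since 15·14 = 210 ≡ 1, so λ ≡ 8·14 ≡ 17.
  x = λ² - 11 - 11 = 289 - 22 ≡ 1; y = λ·(11 - 1) - 17 ≡ 1. → (1, 1)

(1, 1)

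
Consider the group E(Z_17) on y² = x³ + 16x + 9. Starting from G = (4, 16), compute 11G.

(4, 1)

Repeated addition: build up to 11G.
2G: tangent at (4, 16): λ = (3·4² + 16)/(2·16) ≡ 13/15. 15⁻¹ ≡ 8 (mod 17), so λ ≡ 13·8 ≡ 2.
  x = λ² - 4 - 4 = 4 - 8 ≡ 13; y = λ·(4 - 13) - 16 ≡ 0. → (13, 0)
3G: (13, 0) + (4, 16). λ = (16 - 0)/(4 - 13) ≡ 16/8 mod 17. 8⁻¹ ≡ 15 (mod 17) since 8·15 = 120 ≡ 1, so λ ≡ 2.
  x = λ² - 13 - 4 = 4 - 17 ≡ 4; y = λ·(13 - 4) - 0 ≡ 1. → (4, 1)
4G: (4, 1) + (4, 16): same x and y₁ ≡ -y₂, so the sum is the point at infinity.
5G: the point at infinity + (4, 16) = (4, 16) (identity).
6G: tangent at (4, 16): λ = (3·4² + 16)/(2·16) ≡ 13/15. 15⁻¹ ≡ 8 (mod 17), so λ ≡ 13·8 ≡ 2.
  x = λ² - 4 - 4 = 4 - 8 ≡ 13; y = λ·(4 - 13) - 16 ≡ 0. → (13, 0)
7G: (13, 0) + (4, 16). λ = (16 - 0)/(4 - 13) ≡ 16/8 mod 17. 8⁻¹ ≡ 15 (mod 17), so λ ≡ 2.
  x = λ² - 13 - 4 = 4 - 17 ≡ 4; y = λ·(13 - 4) - 0 ≡ 1. → (4, 1)
8G: (4, 1) + (4, 16): same x and y₁ ≡ -y₂, so the sum is the point at infinity.
9G: the point at infinity + (4, 16) = (4, 16) (identity).
10G: tangent at (4, 16): λ = (3·4² + 16)/(2·16) ≡ 13/15. 15⁻¹ ≡ 8 (mod 17), so λ ≡ 13·8 ≡ 2.
  x = λ² - 4 - 4 = 4 - 8 ≡ 13; y = λ·(4 - 13) - 16 ≡ 0. → (13, 0)
11G: (13, 0) + (4, 16). λ = (16 - 0)/(4 - 13) ≡ 16/8 mod 17. 8⁻¹ ≡ 15 (mod 17), so λ ≡ 2.
  x = λ² - 13 - 4 = 4 - 17 ≡ 4; y = λ·(13 - 4) - 0 ≡ 1. → (4, 1)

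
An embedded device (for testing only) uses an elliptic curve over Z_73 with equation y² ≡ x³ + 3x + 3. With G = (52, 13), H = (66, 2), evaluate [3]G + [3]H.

(17, 52)

First 3G:
Repeated addition: build up to 3G.
2G: tangent at (52, 13): λ = (3·52² + 3)/(2·13) ≡ 12/26. 26⁻¹ ≡ 59 (mod 73), so λ ≡ 12·59 ≡ 51.
  x = λ² - 52 - 52 = 2601 - 104 ≡ 15; y = λ·(52 - 15) - 13 ≡ 49. → (15, 49)
3G: (15, 49) + (52, 13). λ = (13 - 49)/(52 - 15) ≡ 37/37 mod 73. 37⁻¹ ≡ 2 (mod 73) since 37·2 = 74 ≡ 1, so λ ≡ 1.
  x = λ² - 15 - 52 = 1 - 67 ≡ 7; y = λ·(15 - 7) - 49 ≡ 32. → (7, 32)
3G = (7, 32).
Next 3H:
Repeated addition: build up to 3H.
2H: tangent at (66, 2): λ = (3·66² + 3)/(2·2) ≡ 4/4. 4⁻¹ ≡ 55 (mod 73), so λ ≡ 4·55 ≡ 1.
  x = λ² - 66 - 66 = 1 - 132 ≡ 15; y = λ·(66 - 15) - 2 ≡ 49. → (15, 49)
3H: (15, 49) + (66, 2). λ = (2 - 49)/(66 - 15) ≡ 26/51 mod 73. 51⁻¹ ≡ 63 (mod 73) since 51·63 = 3213 ≡ 1, so λ ≡ 32.
  x = λ² - 15 - 66 = 1024 - 81 ≡ 67; y = λ·(15 - 67) - 49 ≡ 39. → (67, 39)
3H = (67, 39).
Finally 3G + 3H:
(7, 32) + (67, 39). λ = (39 - 32)/(67 - 7) ≡ 7/60 mod 73. 60⁻¹ ≡ 28 (mod 73), so λ ≡ 50.
  x = λ² - 7 - 67 = 2500 - 74 ≡ 17; y = λ·(7 - 17) - 32 ≡ 52. → (17, 52)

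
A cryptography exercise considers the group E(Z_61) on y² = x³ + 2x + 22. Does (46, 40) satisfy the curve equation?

no

y² = 40² ≡ 14; x³ + 2x + 22 = 97450 ≡ 33 (mod 61). 14 ≠ 33.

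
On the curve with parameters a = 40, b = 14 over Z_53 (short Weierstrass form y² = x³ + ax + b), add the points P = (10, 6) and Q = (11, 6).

(10, 6) + (11, 6). λ = (6 - 6)/(11 - 10) ≡ 0/1 mod 53. 1⁻¹ ≡ 1 (mod 53), so λ ≡ 0.
  x = λ² - 10 - 11 = 0 - 21 ≡ 32; y = λ·(10 - 32) - 6 ≡ 47. → (32, 47)

(32, 47)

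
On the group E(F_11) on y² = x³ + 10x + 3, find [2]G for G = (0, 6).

(1, 6)

tangent at (0, 6): λ = (3·0² + 10)/(2·6) ≡ 10/1. 1⁻¹ ≡ 1 (mod 11) since 1·1 = 1 ≡ 1, so λ ≡ 10·1 ≡ 10.
  x = λ² - 0 - 0 = 100 - 0 ≡ 1; y = λ·(0 - 1) - 6 ≡ 6. → (1, 6)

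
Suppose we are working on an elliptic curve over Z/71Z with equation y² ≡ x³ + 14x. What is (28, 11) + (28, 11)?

tangent at (28, 11): λ = (3·28² + 14)/(2·11) ≡ 23/22. 22⁻¹ ≡ 42 (mod 71), so λ ≡ 23·42 ≡ 43.
  x = λ² - 28 - 28 = 1849 - 56 ≡ 18; y = λ·(28 - 18) - 11 ≡ 64. → (18, 64)

(18, 64)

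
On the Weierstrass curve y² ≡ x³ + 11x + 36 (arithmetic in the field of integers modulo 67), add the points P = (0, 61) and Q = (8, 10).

(0, 61) + (8, 10). λ = (10 - 61)/(8 - 0) ≡ 16/8 mod 67. 8⁻¹ ≡ 42 (mod 67), so λ ≡ 2.
  x = λ² - 0 - 8 = 4 - 8 ≡ 63; y = λ·(0 - 63) - 61 ≡ 14. → (63, 14)

(63, 14)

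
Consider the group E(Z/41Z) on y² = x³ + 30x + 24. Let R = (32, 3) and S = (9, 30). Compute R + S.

(32, 3) + (9, 30). λ = (30 - 3)/(9 - 32) ≡ 27/18 mod 41. 18⁻¹ ≡ 16 (mod 41) since 18·16 = 288 ≡ 1, so λ ≡ 22.
  x = λ² - 32 - 9 = 484 - 41 ≡ 33; y = λ·(32 - 33) - 3 ≡ 16. → (33, 16)

(33, 16)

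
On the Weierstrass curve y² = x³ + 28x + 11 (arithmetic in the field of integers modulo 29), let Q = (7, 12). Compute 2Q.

(22, 20)

tangent at (7, 12): λ = (3·7² + 28)/(2·12) ≡ 1/24. 24⁻¹ ≡ 23 (mod 29) since 24·23 = 552 ≡ 1, so λ ≡ 1·23 ≡ 23.
  x = λ² - 7 - 7 = 529 - 14 ≡ 22; y = λ·(7 - 22) - 12 ≡ 20. → (22, 20)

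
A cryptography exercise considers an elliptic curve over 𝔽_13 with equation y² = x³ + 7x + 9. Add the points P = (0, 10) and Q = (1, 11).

(0, 3)

(0, 10) + (1, 11). λ = (11 - 10)/(1 - 0) ≡ 1/1 mod 13. 1⁻¹ ≡ 1 (mod 13) since 1·1 = 1 ≡ 1, so λ ≡ 1.
  x = λ² - 0 - 1 = 1 - 1 ≡ 0; y = λ·(0 - 0) - 10 ≡ 3. → (0, 3)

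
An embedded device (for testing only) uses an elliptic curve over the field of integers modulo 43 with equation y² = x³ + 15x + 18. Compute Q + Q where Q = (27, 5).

tangent at (27, 5): λ = (3·27² + 15)/(2·5) ≡ 9/10. 10⁻¹ ≡ 13 (mod 43), so λ ≡ 9·13 ≡ 31.
  x = λ² - 27 - 27 = 961 - 54 ≡ 4; y = λ·(27 - 4) - 5 ≡ 20. → (4, 20)

(4, 20)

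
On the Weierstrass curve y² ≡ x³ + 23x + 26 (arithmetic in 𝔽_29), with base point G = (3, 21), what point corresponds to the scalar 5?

Double-and-add on 5 = (101)₂. Start with G = (3, 21) for the leading 1-bit.
double: tangent at (3, 21): λ = (3·3² + 23)/(2·21) ≡ 21/13. 13⁻¹ ≡ 9 (mod 29), so λ ≡ 21·9 ≡ 15.
  x = λ² - 3 - 3 = 225 - 6 ≡ 16; y = λ·(3 - 16) - 21 ≡ 16. → (16, 16)
double: tangent at (16, 16): λ = (3·16² + 23)/(2·16) ≡ 8/3. 3⁻¹ ≡ 10 (mod 29), so λ ≡ 8·10 ≡ 22.
  x = λ² - 16 - 16 = 484 - 32 ≡ 17; y = λ·(16 - 17) - 16 ≡ 20. → (17, 20)
add G: (17, 20) + (3, 21). λ = (21 - 20)/(3 - 17) ≡ 1/15 mod 29. 15⁻¹ ≡ 2 (mod 29), so λ ≡ 2.
  x = λ² - 17 - 3 = 4 - 20 ≡ 13; y = λ·(17 - 13) - 20 ≡ 17. → (13, 17)

(13, 17)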